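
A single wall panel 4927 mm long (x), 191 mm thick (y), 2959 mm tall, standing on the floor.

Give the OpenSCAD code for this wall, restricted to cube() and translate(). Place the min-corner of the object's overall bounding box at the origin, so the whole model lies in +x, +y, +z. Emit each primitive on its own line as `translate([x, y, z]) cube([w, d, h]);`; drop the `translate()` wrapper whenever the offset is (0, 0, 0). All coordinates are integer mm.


cube([4927, 191, 2959]);


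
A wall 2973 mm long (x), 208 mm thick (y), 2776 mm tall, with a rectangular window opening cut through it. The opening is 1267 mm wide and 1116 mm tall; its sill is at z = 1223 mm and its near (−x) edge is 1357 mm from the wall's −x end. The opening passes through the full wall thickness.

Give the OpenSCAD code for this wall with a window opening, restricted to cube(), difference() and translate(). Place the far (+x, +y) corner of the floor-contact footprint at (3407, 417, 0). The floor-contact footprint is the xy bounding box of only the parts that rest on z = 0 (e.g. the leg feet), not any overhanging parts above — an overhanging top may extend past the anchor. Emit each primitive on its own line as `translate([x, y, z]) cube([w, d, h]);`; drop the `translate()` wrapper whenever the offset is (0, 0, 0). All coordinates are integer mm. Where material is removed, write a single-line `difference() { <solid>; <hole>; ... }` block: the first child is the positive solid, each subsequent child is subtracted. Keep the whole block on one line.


difference() { translate([434, 209, 0]) cube([2973, 208, 2776]); translate([1791, 209, 1223]) cube([1267, 208, 1116]); }


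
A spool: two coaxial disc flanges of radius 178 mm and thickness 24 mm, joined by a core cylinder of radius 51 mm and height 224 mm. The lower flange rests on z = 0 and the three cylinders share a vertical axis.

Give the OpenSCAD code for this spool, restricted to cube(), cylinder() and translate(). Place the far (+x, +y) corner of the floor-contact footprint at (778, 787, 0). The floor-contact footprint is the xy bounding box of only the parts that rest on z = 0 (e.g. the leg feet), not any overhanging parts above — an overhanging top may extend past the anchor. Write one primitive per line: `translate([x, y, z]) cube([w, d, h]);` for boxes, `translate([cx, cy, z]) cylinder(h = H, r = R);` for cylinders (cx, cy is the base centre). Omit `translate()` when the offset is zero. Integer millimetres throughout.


translate([600, 609, 0]) cylinder(h = 24, r = 178);
translate([600, 609, 24]) cylinder(h = 224, r = 51);
translate([600, 609, 248]) cylinder(h = 24, r = 178);


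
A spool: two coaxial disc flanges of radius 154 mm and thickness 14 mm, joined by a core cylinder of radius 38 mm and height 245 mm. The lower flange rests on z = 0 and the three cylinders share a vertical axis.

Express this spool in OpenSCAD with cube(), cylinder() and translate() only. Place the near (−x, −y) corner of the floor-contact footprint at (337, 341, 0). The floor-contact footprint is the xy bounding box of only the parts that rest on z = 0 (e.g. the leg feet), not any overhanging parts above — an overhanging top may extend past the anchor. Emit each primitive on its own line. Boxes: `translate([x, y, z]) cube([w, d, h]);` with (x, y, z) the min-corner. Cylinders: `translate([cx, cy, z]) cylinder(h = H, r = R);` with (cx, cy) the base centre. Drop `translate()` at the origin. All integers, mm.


translate([491, 495, 0]) cylinder(h = 14, r = 154);
translate([491, 495, 14]) cylinder(h = 245, r = 38);
translate([491, 495, 259]) cylinder(h = 14, r = 154);


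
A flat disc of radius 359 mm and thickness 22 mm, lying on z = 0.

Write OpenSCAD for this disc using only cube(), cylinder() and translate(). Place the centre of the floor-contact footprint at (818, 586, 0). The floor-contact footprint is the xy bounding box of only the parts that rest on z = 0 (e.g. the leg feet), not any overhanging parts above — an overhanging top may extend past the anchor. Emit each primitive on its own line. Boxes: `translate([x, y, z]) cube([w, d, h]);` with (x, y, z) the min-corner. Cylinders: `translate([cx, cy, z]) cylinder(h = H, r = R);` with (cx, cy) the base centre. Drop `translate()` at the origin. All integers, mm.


translate([818, 586, 0]) cylinder(h = 22, r = 359);


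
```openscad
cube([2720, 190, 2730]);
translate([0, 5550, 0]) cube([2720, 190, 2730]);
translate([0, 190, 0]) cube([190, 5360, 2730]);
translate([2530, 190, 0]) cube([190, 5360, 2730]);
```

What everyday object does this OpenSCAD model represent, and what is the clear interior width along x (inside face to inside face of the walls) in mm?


A house (or room) frame. The interior width is 2340 mm.

Four 2730 mm walls enclosing a rectangle with no floor or roof — a room or house frame. Outside width is 2720 mm and wall thickness is 190 mm, so the interior width is 2720 − 2 × 190 = 2340 mm.


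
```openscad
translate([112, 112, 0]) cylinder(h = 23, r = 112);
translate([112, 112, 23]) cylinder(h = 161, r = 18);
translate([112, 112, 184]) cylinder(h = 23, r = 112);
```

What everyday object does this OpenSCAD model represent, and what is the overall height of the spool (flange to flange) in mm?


A spool. The overall height is 207 mm.

Three coaxial cylinders, large–small–large — a spool. Two 23 mm flanges and a 161 mm core give 23 + 161 + 23 = 207 mm.


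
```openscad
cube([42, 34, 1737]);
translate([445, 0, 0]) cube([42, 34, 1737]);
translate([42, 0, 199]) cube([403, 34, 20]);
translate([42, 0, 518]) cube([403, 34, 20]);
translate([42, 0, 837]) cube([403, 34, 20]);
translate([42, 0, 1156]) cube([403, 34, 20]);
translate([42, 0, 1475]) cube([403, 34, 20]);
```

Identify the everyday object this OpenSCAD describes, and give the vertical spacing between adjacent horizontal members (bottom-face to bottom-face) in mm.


A ladder. The rung spacing is 319 mm.

Two tall 42×34 posts with 5 short bars between them — a ladder. Adjacent rungs sit at z = 199 and z = 518, so the spacing is 518 − 199 = 319 mm.


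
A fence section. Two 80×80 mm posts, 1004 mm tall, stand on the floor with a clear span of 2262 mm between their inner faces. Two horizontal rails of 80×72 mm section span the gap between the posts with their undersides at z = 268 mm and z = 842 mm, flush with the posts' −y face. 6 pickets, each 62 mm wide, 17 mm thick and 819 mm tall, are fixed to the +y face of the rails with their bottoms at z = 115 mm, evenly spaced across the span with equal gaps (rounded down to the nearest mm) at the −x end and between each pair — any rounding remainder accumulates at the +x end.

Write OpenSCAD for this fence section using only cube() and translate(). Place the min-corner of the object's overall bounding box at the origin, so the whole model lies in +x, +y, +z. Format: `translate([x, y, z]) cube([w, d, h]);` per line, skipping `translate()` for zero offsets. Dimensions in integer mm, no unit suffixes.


cube([80, 80, 1004]);
translate([2342, 0, 0]) cube([80, 80, 1004]);
translate([80, 0, 268]) cube([2262, 80, 72]);
translate([80, 0, 842]) cube([2262, 80, 72]);
translate([350, 80, 115]) cube([62, 17, 819]);
translate([682, 80, 115]) cube([62, 17, 819]);
translate([1014, 80, 115]) cube([62, 17, 819]);
translate([1346, 80, 115]) cube([62, 17, 819]);
translate([1678, 80, 115]) cube([62, 17, 819]);
translate([2010, 80, 115]) cube([62, 17, 819]);


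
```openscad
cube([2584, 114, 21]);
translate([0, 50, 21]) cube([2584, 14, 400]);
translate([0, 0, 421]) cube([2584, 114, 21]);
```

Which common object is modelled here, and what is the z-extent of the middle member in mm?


An I-beam. The web height is 400 mm.

Two wide flanges with a thin centred web — an I-beam. Overall 442 mm minus two 21 mm flanges gives a web of 442 − 2·21 = 400 mm.


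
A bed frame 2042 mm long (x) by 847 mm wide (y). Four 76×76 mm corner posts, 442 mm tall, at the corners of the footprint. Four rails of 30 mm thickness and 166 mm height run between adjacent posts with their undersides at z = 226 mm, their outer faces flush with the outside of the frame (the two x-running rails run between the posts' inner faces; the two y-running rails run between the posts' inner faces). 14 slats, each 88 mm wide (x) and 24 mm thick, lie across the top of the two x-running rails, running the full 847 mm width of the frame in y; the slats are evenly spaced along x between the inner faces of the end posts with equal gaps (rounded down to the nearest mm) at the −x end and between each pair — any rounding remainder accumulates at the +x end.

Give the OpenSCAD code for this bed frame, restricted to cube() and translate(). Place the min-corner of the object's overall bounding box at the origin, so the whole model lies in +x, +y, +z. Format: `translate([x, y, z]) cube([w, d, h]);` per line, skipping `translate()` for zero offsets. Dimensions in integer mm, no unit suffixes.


// slat z = rail_z + rail_h = 226 + 166 = 392
// slat gap = ⌊(1890 − 14·88) / 15⌋ = 43
cube([76, 76, 442]);
translate([0, 771, 0]) cube([76, 76, 442]);
translate([1966, 0, 0]) cube([76, 76, 442]);
translate([1966, 771, 0]) cube([76, 76, 442]);
translate([76, 0, 226]) cube([1890, 30, 166]);
translate([76, 817, 226]) cube([1890, 30, 166]);
translate([0, 76, 226]) cube([30, 695, 166]);
translate([2012, 76, 226]) cube([30, 695, 166]);
translate([119, 0, 392]) cube([88, 847, 24]);
translate([250, 0, 392]) cube([88, 847, 24]);
translate([381, 0, 392]) cube([88, 847, 24]);
translate([512, 0, 392]) cube([88, 847, 24]);
translate([643, 0, 392]) cube([88, 847, 24]);
translate([774, 0, 392]) cube([88, 847, 24]);
translate([905, 0, 392]) cube([88, 847, 24]);
translate([1036, 0, 392]) cube([88, 847, 24]);
translate([1167, 0, 392]) cube([88, 847, 24]);
translate([1298, 0, 392]) cube([88, 847, 24]);
translate([1429, 0, 392]) cube([88, 847, 24]);
translate([1560, 0, 392]) cube([88, 847, 24]);
translate([1691, 0, 392]) cube([88, 847, 24]);
translate([1822, 0, 392]) cube([88, 847, 24]);


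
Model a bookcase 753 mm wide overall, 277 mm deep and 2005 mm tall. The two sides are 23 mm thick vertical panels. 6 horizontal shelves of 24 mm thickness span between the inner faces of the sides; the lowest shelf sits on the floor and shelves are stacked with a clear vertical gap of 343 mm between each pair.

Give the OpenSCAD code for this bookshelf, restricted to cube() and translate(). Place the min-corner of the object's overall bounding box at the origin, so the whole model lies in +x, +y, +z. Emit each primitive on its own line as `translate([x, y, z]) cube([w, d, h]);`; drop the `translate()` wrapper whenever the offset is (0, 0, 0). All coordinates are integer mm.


cube([23, 277, 2005]);
translate([730, 0, 0]) cube([23, 277, 2005]);
translate([23, 0, 0]) cube([707, 277, 24]);
translate([23, 0, 367]) cube([707, 277, 24]);
translate([23, 0, 734]) cube([707, 277, 24]);
translate([23, 0, 1101]) cube([707, 277, 24]);
translate([23, 0, 1468]) cube([707, 277, 24]);
translate([23, 0, 1835]) cube([707, 277, 24]);


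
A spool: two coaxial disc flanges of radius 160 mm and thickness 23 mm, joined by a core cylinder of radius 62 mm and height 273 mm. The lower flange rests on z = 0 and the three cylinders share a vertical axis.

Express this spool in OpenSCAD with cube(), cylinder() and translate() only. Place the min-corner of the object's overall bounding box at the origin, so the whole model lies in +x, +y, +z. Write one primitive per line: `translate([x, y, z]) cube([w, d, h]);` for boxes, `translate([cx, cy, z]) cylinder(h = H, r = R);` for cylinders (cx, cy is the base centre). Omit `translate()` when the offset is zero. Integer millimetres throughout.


translate([160, 160, 0]) cylinder(h = 23, r = 160);
translate([160, 160, 23]) cylinder(h = 273, r = 62);
translate([160, 160, 296]) cylinder(h = 23, r = 160);


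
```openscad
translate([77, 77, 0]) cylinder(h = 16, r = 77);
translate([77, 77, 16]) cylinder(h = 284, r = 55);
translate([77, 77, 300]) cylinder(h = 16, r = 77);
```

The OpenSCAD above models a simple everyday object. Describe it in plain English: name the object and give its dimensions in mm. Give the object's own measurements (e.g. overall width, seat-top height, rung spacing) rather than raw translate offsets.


A spool: two coaxial disc flanges of radius 77 mm and thickness 16 mm, joined by a core cylinder of radius 55 mm and height 284 mm. The lower flange rests on z = 0 and the three cylinders share a vertical axis.


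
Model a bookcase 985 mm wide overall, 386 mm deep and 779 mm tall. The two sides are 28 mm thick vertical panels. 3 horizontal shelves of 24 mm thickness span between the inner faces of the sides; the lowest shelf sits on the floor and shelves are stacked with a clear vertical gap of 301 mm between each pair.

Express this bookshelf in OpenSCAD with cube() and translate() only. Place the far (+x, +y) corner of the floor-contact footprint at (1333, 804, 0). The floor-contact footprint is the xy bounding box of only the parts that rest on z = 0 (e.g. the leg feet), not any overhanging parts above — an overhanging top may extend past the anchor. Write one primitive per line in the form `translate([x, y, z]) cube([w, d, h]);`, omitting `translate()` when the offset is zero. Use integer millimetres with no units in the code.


translate([348, 418, 0]) cube([28, 386, 779]);
translate([1305, 418, 0]) cube([28, 386, 779]);
translate([376, 418, 0]) cube([929, 386, 24]);
translate([376, 418, 325]) cube([929, 386, 24]);
translate([376, 418, 650]) cube([929, 386, 24]);


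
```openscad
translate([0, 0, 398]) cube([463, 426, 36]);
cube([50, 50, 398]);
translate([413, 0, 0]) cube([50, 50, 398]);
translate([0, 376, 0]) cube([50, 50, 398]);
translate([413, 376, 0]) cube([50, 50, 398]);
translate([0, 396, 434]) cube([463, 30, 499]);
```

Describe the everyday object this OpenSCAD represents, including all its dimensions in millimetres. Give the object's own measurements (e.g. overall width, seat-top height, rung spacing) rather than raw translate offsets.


A chair. The seat is a 463×426×36 mm slab with its top at z = 434 mm, on four 50×50 mm corner legs (flush with the seat edges, standing on z = 0). A flat backrest 30 mm thick, 499 mm tall, spans the full seat width and rises from the seat top along its +y edge, rear face flush with the rear of the seat.


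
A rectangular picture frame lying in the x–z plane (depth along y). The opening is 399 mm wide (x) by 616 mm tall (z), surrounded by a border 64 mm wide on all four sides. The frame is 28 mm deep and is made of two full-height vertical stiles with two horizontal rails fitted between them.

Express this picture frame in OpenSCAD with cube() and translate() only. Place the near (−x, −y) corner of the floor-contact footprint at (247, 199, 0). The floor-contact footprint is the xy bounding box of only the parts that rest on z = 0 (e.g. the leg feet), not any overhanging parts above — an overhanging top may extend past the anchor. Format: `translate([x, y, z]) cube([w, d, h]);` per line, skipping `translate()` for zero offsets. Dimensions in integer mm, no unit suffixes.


translate([247, 199, 0]) cube([64, 28, 744]);
translate([710, 199, 0]) cube([64, 28, 744]);
translate([311, 199, 0]) cube([399, 28, 64]);
translate([311, 199, 680]) cube([399, 28, 64]);


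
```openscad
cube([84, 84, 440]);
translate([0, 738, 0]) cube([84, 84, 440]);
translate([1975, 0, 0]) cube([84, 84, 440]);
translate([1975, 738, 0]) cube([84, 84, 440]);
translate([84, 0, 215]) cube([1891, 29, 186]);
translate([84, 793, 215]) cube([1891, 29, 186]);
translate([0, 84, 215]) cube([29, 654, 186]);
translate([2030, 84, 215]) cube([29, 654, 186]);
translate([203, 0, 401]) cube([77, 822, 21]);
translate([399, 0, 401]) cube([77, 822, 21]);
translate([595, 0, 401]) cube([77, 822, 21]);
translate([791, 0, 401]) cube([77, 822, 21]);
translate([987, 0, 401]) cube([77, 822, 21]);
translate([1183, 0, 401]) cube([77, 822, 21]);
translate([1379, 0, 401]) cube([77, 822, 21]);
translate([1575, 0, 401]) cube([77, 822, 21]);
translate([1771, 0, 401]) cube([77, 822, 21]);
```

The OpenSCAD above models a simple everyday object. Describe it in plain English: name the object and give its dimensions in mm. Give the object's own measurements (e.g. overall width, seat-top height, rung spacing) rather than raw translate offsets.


A bed frame 2059 mm long (x) by 822 mm wide (y). Four 84×84 mm corner posts, 440 mm tall, at the corners of the footprint. Four rails of 29 mm thickness and 186 mm height run between adjacent posts with their undersides at z = 215 mm, their outer faces flush with the outside of the frame (the two x-running rails run between the posts' inner faces; the two y-running rails run between the posts' inner faces). 9 slats, each 77 mm wide (x) and 21 mm thick, lie across the top of the two x-running rails, running the full 822 mm width of the frame in y; along x they sit between the end posts with a 119 mm gap after the −x posts and between neighbouring slats, leaving 127 mm before the +x posts.


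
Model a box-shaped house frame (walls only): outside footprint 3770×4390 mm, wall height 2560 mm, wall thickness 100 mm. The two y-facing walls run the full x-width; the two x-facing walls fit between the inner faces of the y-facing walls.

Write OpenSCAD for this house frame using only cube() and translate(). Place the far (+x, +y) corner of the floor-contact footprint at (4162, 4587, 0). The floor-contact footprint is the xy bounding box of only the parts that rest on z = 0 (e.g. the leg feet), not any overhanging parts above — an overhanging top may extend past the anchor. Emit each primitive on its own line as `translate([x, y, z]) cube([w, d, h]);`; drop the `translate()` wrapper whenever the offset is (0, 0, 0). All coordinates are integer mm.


translate([392, 197, 0]) cube([3770, 100, 2560]);
translate([392, 4487, 0]) cube([3770, 100, 2560]);
translate([392, 297, 0]) cube([100, 4190, 2560]);
translate([4062, 297, 0]) cube([100, 4190, 2560]);


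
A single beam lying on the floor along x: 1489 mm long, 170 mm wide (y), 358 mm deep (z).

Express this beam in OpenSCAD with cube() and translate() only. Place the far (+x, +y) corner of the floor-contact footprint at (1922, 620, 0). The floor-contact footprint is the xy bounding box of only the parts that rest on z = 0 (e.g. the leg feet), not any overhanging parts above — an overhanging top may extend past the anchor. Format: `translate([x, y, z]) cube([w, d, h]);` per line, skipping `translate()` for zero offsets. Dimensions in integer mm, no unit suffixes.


translate([433, 450, 0]) cube([1489, 170, 358]);


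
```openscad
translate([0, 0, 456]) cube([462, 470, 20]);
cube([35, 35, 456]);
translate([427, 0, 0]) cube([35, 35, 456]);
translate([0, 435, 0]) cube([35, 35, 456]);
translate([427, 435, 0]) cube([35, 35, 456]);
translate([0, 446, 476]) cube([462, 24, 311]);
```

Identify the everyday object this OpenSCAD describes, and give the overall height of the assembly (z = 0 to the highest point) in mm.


A chair. The overall height is 787 mm.

A slab on four corner posts with a tall panel at the back — a chair. The seat slab sits at z = 456 with thickness 20, and the 311 mm backrest starts at the seat top, so the overall height is 456 + 20 + 311 = 787 mm.


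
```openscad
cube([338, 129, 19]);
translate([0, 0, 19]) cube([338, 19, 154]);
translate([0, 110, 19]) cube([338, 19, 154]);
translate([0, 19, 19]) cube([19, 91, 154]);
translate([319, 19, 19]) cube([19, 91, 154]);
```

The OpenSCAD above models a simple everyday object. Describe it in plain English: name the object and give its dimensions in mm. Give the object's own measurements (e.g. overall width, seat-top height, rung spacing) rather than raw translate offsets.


An open-topped rectangular box: outside dimensions 338×129×173 mm, with a uniform wall and base thickness of 19 mm. The base is a full 338×129 slab on the floor; four walls sit on top of the base. The front and back walls (the −y and +y sides) span the full width; the two side walls fit between them.


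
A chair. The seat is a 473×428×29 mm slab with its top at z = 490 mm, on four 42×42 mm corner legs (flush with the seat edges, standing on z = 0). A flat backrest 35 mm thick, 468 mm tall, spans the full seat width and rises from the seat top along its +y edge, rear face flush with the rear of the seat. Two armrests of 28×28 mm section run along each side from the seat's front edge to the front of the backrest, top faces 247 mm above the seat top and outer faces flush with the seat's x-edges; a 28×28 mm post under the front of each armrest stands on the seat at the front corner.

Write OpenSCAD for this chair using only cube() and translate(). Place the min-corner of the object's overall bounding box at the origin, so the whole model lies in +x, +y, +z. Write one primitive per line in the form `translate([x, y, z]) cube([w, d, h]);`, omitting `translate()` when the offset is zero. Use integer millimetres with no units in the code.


translate([0, 0, 461]) cube([473, 428, 29]);
cube([42, 42, 461]);
translate([431, 0, 0]) cube([42, 42, 461]);
translate([0, 386, 0]) cube([42, 42, 461]);
translate([431, 386, 0]) cube([42, 42, 461]);
translate([0, 393, 490]) cube([473, 35, 468]);
translate([0, 0, 709]) cube([28, 393, 28]);
translate([445, 0, 709]) cube([28, 393, 28]);
translate([0, 0, 490]) cube([28, 28, 219]);
translate([445, 0, 490]) cube([28, 28, 219]);


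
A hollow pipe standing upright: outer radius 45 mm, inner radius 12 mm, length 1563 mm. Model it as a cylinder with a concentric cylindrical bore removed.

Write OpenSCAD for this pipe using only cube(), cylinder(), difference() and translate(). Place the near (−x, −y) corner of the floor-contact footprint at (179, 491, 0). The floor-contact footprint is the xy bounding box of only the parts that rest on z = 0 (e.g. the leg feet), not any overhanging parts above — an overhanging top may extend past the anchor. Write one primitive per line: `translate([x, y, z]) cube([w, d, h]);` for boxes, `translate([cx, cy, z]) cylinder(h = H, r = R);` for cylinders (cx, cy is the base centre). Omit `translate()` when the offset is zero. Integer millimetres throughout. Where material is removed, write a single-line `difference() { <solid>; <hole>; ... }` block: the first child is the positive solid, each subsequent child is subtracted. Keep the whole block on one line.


difference() { translate([224, 536, 0]) cylinder(h = 1563, r = 45); translate([224, 536, 0]) cylinder(h = 1563, r = 12); }


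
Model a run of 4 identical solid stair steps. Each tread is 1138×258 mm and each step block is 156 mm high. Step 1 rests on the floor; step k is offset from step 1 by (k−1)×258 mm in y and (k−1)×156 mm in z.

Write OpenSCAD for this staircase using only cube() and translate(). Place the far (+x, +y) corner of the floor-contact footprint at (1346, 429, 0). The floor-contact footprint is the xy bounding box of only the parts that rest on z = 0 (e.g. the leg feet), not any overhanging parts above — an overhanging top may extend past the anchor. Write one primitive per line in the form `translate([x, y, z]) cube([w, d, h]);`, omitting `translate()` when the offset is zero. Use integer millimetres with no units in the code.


translate([208, 171, 0]) cube([1138, 258, 156]);
translate([208, 429, 156]) cube([1138, 258, 156]);
translate([208, 687, 312]) cube([1138, 258, 156]);
translate([208, 945, 468]) cube([1138, 258, 156]);


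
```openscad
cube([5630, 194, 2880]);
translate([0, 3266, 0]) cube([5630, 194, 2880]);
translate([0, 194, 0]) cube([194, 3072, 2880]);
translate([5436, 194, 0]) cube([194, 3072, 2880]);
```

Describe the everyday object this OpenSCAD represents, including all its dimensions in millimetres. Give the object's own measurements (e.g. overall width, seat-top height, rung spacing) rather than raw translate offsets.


The wall frame of a small rectangular building: four walls, each 2880 mm tall and 194 mm thick, enclosing a footprint 5630 mm (x) by 3460 mm (y) outside-to-outside, with no floor or roof. The front and back walls (the −y and +y sides) span the full width; the two side walls fit between them.


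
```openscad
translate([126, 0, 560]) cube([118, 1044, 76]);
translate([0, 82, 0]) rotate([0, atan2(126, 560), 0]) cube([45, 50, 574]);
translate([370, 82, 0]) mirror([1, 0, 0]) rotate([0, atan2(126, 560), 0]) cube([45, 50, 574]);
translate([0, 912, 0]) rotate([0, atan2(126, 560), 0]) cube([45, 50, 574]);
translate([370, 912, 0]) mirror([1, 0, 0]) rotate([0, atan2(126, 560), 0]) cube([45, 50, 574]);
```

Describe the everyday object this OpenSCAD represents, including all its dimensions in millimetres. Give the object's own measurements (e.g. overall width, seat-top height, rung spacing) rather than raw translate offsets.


A sawhorse. A 118×1044×76 mm beam (x, y, z) sits on two A-frame leg pairs. Each pair is two raked legs of 45×50 mm section (50 mm along y) splaying symmetrically in x. Each leg rises 560 mm vertically over 126 mm of horizontal reach and is 574 mm long along its own axis. Every leg's outer bottom edge rests on the floor and its outer top edge meets a bottom edge of the beam — the left legs (tilting toward +x) meet the beam's −x bottom edge, the right legs (their mirror images, tilting toward −x) meet its +x bottom edge — so the leg tops tuck under the beam, the beam's underside is 560 mm above the floor, and the feet are 370 mm apart outside-to-outside with the beam centred between them. The two leg pairs are set in 82 mm from either end of the beam.


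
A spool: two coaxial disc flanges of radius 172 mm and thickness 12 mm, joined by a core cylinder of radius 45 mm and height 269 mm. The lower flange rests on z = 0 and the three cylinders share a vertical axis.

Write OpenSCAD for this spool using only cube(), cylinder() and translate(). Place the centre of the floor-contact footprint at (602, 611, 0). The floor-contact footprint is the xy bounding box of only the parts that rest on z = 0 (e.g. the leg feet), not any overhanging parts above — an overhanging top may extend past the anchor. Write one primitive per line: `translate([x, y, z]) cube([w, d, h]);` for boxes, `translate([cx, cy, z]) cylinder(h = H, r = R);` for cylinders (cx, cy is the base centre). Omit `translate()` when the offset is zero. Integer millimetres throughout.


translate([602, 611, 0]) cylinder(h = 12, r = 172);
translate([602, 611, 12]) cylinder(h = 269, r = 45);
translate([602, 611, 281]) cylinder(h = 12, r = 172);


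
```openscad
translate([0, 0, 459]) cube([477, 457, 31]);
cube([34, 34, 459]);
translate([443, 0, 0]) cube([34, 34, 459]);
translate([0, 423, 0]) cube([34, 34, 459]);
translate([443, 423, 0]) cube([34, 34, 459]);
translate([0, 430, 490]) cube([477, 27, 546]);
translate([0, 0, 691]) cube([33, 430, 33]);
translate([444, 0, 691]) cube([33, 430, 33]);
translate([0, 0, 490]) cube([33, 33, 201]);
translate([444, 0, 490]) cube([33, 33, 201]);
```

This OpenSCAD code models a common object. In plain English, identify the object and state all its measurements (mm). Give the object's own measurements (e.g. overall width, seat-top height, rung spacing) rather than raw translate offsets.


A chair. The seat is a 477×457×31 mm slab with its top at z = 490 mm, on four 34×34 mm corner legs (flush with the seat edges, standing on z = 0). A flat backrest 27 mm thick, 546 mm tall, spans the full seat width and rises from the seat top along its +y edge, rear face flush with the rear of the seat. Two armrests of 33×33 mm section run along each side from the seat's front edge to the front of the backrest, top faces 234 mm above the seat top and outer faces flush with the seat's x-edges; a 33×33 mm post under the front of each armrest stands on the seat at the front corner.


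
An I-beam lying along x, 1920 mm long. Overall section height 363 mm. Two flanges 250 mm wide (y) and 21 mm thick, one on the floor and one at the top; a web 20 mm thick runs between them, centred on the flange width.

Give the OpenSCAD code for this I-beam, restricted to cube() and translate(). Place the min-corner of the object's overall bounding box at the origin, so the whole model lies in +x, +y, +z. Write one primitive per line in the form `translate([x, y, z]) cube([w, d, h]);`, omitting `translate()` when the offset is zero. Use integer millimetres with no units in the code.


cube([1920, 250, 21]);
translate([0, 115, 21]) cube([1920, 20, 321]);
translate([0, 0, 342]) cube([1920, 250, 21]);


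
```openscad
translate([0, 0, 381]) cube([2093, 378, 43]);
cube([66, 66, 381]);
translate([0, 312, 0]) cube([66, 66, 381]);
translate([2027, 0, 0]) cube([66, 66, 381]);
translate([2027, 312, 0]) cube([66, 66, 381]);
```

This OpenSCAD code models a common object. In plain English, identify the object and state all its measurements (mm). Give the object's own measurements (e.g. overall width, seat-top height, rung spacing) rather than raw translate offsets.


A long wooden bench with a 2093 mm (x) × 378 mm (y) seat, 43 mm thick, its top surface 424 mm above the floor. Four 66 mm square legs at the seat corners, flush with the edges, run from z = 0 to the seat underside.


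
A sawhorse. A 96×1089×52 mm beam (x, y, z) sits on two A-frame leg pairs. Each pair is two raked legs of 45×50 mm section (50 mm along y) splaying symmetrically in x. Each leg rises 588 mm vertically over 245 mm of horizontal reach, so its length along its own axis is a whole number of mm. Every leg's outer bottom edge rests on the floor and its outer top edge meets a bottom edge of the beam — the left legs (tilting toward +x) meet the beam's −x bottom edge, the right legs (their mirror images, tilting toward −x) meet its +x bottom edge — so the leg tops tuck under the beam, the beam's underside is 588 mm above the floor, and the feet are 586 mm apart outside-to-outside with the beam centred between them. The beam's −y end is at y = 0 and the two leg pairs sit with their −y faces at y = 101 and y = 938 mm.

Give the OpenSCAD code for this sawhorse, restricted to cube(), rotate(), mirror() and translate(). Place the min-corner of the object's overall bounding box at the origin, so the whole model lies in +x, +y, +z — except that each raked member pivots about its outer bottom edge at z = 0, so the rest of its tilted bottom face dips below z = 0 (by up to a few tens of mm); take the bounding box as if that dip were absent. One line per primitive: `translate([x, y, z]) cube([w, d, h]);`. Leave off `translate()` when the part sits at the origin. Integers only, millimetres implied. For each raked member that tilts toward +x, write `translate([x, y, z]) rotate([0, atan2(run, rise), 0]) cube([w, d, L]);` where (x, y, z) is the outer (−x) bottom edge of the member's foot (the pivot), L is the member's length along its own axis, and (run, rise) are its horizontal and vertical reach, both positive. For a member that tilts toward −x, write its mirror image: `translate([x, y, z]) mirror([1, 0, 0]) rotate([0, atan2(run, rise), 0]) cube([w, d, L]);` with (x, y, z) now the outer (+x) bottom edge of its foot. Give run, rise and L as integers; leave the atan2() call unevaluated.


// leg length = √(245² + 588²) = 637
// right-leg outer foot x = 2·245 + 96 = 586
// beam min-corner = (245, 0, 588)
translate([245, 0, 588]) cube([96, 1089, 52]);
translate([0, 101, 0]) rotate([0, atan2(245, 588), 0]) cube([45, 50, 637]);
translate([586, 101, 0]) mirror([1, 0, 0]) rotate([0, atan2(245, 588), 0]) cube([45, 50, 637]);
translate([0, 938, 0]) rotate([0, atan2(245, 588), 0]) cube([45, 50, 637]);
translate([586, 938, 0]) mirror([1, 0, 0]) rotate([0, atan2(245, 588), 0]) cube([45, 50, 637]);


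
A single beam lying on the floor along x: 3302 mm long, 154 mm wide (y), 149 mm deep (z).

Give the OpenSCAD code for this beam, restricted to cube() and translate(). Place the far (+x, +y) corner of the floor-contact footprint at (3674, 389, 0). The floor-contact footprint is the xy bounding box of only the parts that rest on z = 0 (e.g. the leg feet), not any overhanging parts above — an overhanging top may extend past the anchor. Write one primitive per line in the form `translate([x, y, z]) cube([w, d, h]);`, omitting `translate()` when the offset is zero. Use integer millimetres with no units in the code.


translate([372, 235, 0]) cube([3302, 154, 149]);


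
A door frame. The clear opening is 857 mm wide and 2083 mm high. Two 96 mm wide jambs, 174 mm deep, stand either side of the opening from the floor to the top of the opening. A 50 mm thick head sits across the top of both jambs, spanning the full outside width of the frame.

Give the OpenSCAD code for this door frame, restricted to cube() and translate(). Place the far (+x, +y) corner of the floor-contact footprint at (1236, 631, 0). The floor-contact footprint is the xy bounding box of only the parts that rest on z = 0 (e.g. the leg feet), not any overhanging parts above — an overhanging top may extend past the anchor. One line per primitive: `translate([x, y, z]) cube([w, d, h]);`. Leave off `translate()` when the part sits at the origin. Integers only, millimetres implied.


translate([187, 457, 0]) cube([96, 174, 2083]);
translate([1140, 457, 0]) cube([96, 174, 2083]);
translate([187, 457, 2083]) cube([1049, 174, 50]);


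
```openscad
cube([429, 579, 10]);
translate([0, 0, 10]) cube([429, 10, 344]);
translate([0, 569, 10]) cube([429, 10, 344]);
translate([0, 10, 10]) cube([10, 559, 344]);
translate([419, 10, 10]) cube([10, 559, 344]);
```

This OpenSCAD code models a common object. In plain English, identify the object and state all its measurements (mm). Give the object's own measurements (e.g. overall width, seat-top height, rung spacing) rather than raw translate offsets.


An open-topped rectangular box: outside dimensions 429×579×354 mm, with a uniform wall and base thickness of 10 mm. The base is a full 429×579 slab on the floor; four walls sit on top of the base. The front and back walls (the −y and +y sides) span the full width; the two side walls fit between them.


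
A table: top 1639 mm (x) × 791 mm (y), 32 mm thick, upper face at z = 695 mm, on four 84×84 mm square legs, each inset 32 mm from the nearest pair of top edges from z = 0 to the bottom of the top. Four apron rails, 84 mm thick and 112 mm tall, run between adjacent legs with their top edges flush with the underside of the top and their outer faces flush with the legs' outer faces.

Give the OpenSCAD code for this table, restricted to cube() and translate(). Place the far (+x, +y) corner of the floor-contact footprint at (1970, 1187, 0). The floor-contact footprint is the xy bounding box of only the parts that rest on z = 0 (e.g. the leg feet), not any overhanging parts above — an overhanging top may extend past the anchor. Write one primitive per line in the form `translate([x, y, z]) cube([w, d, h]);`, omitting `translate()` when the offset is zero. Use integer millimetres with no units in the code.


translate([363, 428, 663]) cube([1639, 791, 32]);
translate([395, 460, 0]) cube([84, 84, 663]);
translate([1886, 460, 0]) cube([84, 84, 663]);
translate([395, 1103, 0]) cube([84, 84, 663]);
translate([1886, 1103, 0]) cube([84, 84, 663]);
translate([479, 460, 551]) cube([1407, 84, 112]);
translate([479, 1103, 551]) cube([1407, 84, 112]);
translate([395, 544, 551]) cube([84, 559, 112]);
translate([1886, 544, 551]) cube([84, 559, 112]);


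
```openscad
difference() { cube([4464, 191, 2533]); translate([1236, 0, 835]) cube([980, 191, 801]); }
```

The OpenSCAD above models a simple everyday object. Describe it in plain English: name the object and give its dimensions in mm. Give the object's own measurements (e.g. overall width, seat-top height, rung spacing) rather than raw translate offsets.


A wall 4464 mm long (x), 191 mm thick (y), 2533 mm tall, with a rectangular window opening cut through it. The opening is 980 mm wide and 801 mm tall; its sill is at z = 835 mm and its near (−x) edge is 1236 mm from the wall's −x end. The opening passes through the full wall thickness.


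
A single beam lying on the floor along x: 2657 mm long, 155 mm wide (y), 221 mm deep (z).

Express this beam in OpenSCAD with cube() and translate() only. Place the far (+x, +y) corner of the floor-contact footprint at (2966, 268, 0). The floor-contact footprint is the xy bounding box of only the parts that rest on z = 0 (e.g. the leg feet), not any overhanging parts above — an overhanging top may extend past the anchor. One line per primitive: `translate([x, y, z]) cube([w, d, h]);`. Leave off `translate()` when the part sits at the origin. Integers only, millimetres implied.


translate([309, 113, 0]) cube([2657, 155, 221]);


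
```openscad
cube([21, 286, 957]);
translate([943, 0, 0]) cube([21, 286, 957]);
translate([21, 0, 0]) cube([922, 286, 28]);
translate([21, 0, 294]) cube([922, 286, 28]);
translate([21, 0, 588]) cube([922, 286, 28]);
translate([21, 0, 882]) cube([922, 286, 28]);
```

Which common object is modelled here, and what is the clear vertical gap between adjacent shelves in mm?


A bookshelf. The clear shelf gap is 266 mm.

Two tall side panels with 4 horizontal boards between them — a bookshelf. The first two shelf undersides are at z = 0 and z = 294; with shelf thickness 28, the clear gap is 294 − 0 − 28 = 266 mm.


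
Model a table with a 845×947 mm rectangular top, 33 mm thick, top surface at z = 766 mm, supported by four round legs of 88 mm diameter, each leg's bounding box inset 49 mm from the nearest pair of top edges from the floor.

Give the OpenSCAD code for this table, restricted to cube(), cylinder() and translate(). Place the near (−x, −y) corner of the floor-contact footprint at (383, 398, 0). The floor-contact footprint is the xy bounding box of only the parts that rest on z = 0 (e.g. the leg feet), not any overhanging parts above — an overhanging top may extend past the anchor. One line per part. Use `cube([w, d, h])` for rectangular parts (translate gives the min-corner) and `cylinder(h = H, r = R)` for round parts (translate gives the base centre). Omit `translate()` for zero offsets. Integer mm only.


translate([334, 349, 733]) cube([845, 947, 33]);
translate([427, 442, 0]) cylinder(h = 733, r = 44);
translate([1086, 442, 0]) cylinder(h = 733, r = 44);
translate([427, 1203, 0]) cylinder(h = 733, r = 44);
translate([1086, 1203, 0]) cylinder(h = 733, r = 44);


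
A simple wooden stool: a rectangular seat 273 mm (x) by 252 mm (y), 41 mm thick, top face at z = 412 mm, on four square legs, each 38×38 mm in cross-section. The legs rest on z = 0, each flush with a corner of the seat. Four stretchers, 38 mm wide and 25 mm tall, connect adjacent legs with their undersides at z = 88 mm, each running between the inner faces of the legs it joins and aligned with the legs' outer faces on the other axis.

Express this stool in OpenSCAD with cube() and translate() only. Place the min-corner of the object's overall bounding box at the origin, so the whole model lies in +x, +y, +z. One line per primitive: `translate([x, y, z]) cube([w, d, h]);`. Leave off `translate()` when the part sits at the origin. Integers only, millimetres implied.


translate([0, 0, 371]) cube([273, 252, 41]);
cube([38, 38, 371]);
translate([235, 0, 0]) cube([38, 38, 371]);
translate([0, 214, 0]) cube([38, 38, 371]);
translate([235, 214, 0]) cube([38, 38, 371]);
translate([38, 0, 88]) cube([197, 38, 25]);
translate([38, 214, 88]) cube([197, 38, 25]);
translate([0, 38, 88]) cube([38, 176, 25]);
translate([235, 38, 88]) cube([38, 176, 25]);


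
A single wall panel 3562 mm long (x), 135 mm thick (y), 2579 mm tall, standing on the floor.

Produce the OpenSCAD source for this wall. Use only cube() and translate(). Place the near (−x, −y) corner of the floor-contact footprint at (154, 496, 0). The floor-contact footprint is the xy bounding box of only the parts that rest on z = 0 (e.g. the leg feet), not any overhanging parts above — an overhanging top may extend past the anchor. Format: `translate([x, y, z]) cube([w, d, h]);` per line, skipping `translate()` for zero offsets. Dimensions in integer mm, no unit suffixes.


translate([154, 496, 0]) cube([3562, 135, 2579]);
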